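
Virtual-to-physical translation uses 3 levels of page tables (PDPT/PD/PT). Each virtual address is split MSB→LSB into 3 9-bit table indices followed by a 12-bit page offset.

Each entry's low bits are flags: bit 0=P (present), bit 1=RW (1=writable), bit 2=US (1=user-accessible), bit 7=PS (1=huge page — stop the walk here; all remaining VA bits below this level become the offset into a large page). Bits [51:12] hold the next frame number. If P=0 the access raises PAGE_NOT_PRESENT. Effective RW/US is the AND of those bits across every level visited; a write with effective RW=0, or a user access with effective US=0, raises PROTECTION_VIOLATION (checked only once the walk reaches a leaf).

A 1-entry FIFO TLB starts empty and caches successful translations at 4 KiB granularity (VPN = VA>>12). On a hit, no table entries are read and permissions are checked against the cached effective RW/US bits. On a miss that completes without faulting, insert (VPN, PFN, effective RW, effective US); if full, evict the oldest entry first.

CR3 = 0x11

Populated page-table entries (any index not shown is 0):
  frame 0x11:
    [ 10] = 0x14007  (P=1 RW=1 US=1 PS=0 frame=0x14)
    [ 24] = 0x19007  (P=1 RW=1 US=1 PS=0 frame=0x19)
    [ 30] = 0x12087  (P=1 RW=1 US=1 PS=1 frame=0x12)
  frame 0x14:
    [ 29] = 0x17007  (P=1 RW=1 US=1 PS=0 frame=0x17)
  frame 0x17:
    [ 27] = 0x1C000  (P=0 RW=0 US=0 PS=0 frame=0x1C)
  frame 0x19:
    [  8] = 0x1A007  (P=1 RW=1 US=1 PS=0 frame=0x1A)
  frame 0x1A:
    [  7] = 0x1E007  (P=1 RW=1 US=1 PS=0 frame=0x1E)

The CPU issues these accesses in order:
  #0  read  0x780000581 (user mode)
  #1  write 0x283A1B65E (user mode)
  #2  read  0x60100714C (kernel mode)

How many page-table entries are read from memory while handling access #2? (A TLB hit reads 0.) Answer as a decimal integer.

Walk each access:
#0 VA=0x780000581 (r,user):
  L0: frame=0x11 idx=30 entry=0x12087 [P=1 RW=1 US=1 PS=1]
  → PA=0x12581 (huge @L0)  (1 entries read)
#1 VA=0x283A1B65E (w,user):
  L0: frame=0x11 idx=10 entry=0x14007 [P=1 RW=1 US=1 PS=0]
  L1: frame=0x14 idx=29 entry=0x17007 [P=1 RW=1 US=1 PS=0]
  L2: frame=0x17 idx=27 entry=0x1C000 [P=0 RW=0 US=0 PS=0]
  ✗ PAGE_NOT_PRESENT  [3 reads]
#2 VA=0x60100714C (r,kernel):
  L0: frame=0x11 idx=24 entry=0x19007 [P=1 RW=1 US=1 PS=0]
  L1: frame=0x19 idx=8 entry=0x1A007 [P=1 RW=1 US=1 PS=0]
  L2: frame=0x1A idx=7 entry=0x1E007 [P=1 RW=1 US=1 PS=0]
  → PA=0x1E14C  (3 entries read)

Entries read for #2: 3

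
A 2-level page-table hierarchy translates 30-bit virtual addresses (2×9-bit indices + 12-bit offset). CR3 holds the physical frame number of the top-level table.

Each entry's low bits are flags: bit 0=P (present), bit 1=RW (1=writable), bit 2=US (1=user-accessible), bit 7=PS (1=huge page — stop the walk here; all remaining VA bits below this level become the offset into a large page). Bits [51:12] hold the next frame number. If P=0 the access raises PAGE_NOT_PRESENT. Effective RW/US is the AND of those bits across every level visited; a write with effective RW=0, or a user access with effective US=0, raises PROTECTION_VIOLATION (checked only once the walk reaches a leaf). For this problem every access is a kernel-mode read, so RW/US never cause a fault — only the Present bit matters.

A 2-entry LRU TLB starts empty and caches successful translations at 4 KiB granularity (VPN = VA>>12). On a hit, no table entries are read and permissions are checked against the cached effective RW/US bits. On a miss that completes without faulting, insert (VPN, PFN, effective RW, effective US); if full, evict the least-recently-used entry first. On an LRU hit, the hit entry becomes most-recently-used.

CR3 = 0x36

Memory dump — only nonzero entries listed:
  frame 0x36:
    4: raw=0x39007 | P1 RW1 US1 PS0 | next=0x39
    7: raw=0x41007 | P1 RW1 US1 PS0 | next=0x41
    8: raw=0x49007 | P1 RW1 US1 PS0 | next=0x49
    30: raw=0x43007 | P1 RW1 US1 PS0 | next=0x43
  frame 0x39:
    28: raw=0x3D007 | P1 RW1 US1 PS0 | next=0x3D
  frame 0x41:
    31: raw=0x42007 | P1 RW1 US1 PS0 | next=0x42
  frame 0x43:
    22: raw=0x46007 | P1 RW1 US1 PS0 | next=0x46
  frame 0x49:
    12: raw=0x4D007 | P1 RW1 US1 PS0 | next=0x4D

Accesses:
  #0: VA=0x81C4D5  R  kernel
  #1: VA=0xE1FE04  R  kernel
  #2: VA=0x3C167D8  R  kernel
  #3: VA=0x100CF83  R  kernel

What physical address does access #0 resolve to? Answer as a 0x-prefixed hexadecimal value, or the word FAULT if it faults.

Trace:
#0 VA=0x81C4D5 (r,kernel):
  L0 @0x36[4] → 0x39007  P=1,RW=1,US=1,PS=0
  L1 @0x39[28] → 0x3D007  P=1,RW=1,US=1,PS=0
  ✓ 0x3D4D5  — 2 lookups
#1 VA=0xE1FE04 (r,kernel):
  L0 @0x36[7] → 0x41007  P=1,RW=1,US=1,PS=0
  L1 @0x41[31] → 0x42007  P=1,RW=1,US=1,PS=0
  ✓ 0x42E04  — 2 lookups
#2 VA=0x3C167D8 (r,kernel):
  L0 @0x36[30] → 0x43007  P=1,RW=1,US=1,PS=0
  L1 @0x43[22] → 0x46007  P=1,RW=1,US=1,PS=0
  ✓ 0x467D8  — 2 lookups
#3 VA=0x100CF83 (r,kernel):
  L0 @0x36[8] → 0x49007  P=1,RW=1,US=1,PS=0
  L1 @0x49[12] → 0x4D007  P=1,RW=1,US=1,PS=0
  ✓ 0x4DF83  — 2 lookups

Access #0 PA: 0x3D4D5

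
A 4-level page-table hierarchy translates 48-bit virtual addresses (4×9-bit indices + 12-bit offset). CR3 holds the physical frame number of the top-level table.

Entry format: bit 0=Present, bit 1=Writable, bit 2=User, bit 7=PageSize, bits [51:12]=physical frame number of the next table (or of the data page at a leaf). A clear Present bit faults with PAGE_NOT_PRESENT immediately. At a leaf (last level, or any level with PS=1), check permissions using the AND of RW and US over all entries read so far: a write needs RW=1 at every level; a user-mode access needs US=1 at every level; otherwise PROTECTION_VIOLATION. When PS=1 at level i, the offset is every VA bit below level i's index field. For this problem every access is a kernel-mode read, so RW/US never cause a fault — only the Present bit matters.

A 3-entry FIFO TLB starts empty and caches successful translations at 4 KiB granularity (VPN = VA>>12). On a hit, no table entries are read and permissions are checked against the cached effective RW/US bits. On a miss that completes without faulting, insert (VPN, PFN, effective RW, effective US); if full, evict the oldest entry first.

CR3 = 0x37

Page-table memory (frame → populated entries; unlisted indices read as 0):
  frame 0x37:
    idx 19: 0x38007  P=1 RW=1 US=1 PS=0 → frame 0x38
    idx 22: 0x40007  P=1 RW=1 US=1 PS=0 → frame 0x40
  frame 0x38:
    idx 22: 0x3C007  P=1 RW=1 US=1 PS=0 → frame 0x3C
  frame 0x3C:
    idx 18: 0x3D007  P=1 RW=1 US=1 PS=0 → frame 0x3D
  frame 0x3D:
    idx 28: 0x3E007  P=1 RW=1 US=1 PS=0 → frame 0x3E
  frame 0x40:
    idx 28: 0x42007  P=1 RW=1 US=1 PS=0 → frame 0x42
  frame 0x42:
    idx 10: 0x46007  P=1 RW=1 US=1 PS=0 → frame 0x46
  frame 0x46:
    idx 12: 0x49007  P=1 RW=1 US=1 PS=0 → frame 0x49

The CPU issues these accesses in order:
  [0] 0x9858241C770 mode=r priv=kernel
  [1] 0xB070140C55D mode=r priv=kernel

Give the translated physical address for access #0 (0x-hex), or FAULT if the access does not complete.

Walk each access:
#0 VA=0x9858241C770 (r,kernel):
  L0: frame=0x37 idx=19 entry=0x38007 [P=1 RW=1 US=1 PS=0]
  L1: frame=0x38 idx=22 entry=0x3C007 [P=1 RW=1 US=1 PS=0]
  L2: frame=0x3C idx=18 entry=0x3D007 [P=1 RW=1 US=1 PS=0]
  L3: frame=0x3D idx=28 entry=0x3E007 [P=1 RW=1 US=1 PS=0]
  ✓ 0x3E770  — 4 lookups
#1 VA=0xB070140C55D (r,kernel):
  L0: frame=0x37 idx=22 entry=0x40007 [P=1 RW=1 US=1 PS=0]
  L1: frame=0x40 idx=28 entry=0x42007 [P=1 RW=1 US=1 PS=0]
  L2: frame=0x42 idx=10 entry=0x46007 [P=1 RW=1 US=1 PS=0]
  L3: frame=0x46 idx=12 entry=0x49007 [P=1 RW=1 US=1 PS=0]
  ✓ 0x4955D  — 4 lookups

Access #0 PA: 0x3E770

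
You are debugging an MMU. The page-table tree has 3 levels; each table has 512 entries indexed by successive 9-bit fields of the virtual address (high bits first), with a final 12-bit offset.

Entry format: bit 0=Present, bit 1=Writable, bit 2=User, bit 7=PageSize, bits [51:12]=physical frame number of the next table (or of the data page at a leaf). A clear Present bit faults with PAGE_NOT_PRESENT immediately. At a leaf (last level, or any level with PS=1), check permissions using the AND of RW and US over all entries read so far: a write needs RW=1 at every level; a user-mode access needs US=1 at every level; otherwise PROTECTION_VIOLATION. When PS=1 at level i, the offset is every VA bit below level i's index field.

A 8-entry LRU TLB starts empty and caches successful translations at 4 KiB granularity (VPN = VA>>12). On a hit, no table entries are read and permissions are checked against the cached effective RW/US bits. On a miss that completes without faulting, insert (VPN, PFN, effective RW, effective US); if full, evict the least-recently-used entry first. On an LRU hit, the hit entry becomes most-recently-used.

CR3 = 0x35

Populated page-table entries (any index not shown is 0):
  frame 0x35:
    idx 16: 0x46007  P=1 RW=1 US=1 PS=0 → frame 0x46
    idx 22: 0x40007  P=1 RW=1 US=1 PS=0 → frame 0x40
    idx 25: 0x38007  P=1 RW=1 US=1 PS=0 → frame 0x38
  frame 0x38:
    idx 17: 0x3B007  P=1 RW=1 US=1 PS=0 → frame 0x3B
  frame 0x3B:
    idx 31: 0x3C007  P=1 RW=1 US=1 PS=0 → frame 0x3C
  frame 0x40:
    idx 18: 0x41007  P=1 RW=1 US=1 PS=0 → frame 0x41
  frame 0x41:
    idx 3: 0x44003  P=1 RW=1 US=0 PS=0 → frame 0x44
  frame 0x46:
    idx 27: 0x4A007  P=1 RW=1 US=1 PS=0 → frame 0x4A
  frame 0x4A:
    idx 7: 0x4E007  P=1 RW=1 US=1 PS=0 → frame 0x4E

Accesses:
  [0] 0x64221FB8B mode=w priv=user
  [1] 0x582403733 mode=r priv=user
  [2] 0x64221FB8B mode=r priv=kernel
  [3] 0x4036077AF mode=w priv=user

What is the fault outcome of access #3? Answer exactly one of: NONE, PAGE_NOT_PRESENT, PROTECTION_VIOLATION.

Walk each access:
#0 VA=0x64221FB8B (w,user):
  [0] read 0x35 idx=25: raw=0x38007 flags P=1 W=1 U=1 S=0
  [1] read 0x38 idx=17: raw=0x3B007 flags P=1 W=1 U=1 S=0
  [2] read 0x3B idx=31: raw=0x3C007 flags P=1 W=1 U=1 S=0
  ✓ 0x3CB8B  — 3 lookups
#1 VA=0x582403733 (r,user):
  [0] read 0x35 idx=22: raw=0x40007 flags P=1 W=1 U=1 S=0
  [1] read 0x40 idx=18: raw=0x41007 flags P=1 W=1 U=1 S=0
  [2] read 0x41 idx=3: raw=0x44003 flags P=1 W=1 U=0 S=0
  → PROTECTION_VIOLATION  (3 entries read)
#2 VA=0x64221FB8B (r,kernel):
  TLB hit vpn=0x64221F → PA=0x3CB8B
#3 VA=0x4036077AF (w,user):
  [0] read 0x35 idx=16: raw=0x46007 flags P=1 W=1 U=1 S=0
  [1] read 0x46 idx=27: raw=0x4A007 flags P=1 W=1 U=1 S=0
  [2] read 0x4A idx=7: raw=0x4E007 flags P=1 W=1 U=1 S=0
  ✓ 0x4E7AF  — 3 lookups

Access #3 fault: NONE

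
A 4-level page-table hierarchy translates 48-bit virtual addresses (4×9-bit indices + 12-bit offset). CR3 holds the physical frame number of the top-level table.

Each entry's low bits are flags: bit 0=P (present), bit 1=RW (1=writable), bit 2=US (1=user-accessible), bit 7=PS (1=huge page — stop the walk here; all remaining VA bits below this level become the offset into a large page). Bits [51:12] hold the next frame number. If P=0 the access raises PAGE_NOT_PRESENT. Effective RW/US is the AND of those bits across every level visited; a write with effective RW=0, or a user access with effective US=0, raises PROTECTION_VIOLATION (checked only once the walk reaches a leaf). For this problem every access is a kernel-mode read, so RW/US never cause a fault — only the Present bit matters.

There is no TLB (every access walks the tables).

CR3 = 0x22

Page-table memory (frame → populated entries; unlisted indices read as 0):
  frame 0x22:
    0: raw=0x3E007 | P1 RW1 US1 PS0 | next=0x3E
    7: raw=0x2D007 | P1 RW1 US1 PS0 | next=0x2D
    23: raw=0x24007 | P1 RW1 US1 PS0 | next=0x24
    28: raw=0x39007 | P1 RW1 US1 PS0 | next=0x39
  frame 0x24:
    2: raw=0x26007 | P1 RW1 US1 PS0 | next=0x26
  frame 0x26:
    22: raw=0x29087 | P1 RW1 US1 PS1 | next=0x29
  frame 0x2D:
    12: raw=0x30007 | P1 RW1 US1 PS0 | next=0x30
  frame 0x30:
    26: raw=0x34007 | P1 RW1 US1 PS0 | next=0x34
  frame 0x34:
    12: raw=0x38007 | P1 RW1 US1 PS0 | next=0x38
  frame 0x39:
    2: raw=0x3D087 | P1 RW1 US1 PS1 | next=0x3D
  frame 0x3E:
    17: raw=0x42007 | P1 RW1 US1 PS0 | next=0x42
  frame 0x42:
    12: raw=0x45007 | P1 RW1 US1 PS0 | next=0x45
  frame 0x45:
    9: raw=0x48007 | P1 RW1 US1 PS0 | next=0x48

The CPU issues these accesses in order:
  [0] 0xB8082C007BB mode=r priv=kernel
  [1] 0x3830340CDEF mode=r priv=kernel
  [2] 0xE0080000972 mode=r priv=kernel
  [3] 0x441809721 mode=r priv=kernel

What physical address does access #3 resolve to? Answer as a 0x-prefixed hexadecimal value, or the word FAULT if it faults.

Per-access translation:
#0 VA=0xB8082C007BB (r,kernel):
  L0: frame=0x22 idx=23 entry=0x24007 [P=1 RW=1 US=1 PS=0]
  L1: frame=0x24 idx=2 entry=0x26007 [P=1 RW=1 US=1 PS=0]
  L2: frame=0x26 idx=22 entry=0x29087 [P=1 RW=1 US=1 PS=1]
  ✓ 0x297BB (huge @L2)  — 3 lookups
#1 VA=0x3830340CDEF (r,kernel):
  L0: frame=0x22 idx=7 entry=0x2D007 [P=1 RW=1 US=1 PS=0]
  L1: frame=0x2D idx=12 entry=0x30007 [P=1 RW=1 US=1 PS=0]
  L2: frame=0x30 idx=26 entry=0x34007 [P=1 RW=1 US=1 PS=0]
  L3: frame=0x34 idx=12 entry=0x38007 [P=1 RW=1 US=1 PS=0]
  ✓ 0x38DEF  — 4 lookups
#2 VA=0xE0080000972 (r,kernel):
  L0: frame=0x22 idx=28 entry=0x39007 [P=1 RW=1 US=1 PS=0]
  L1: frame=0x39 idx=2 entry=0x3D087 [P=1 RW=1 US=1 PS=1]
  ✓ 0x3D972 (huge @L1)  — 2 lookups
#3 VA=0x441809721 (r,kernel):
  L0: frame=0x22 idx=0 entry=0x3E007 [P=1 RW=1 US=1 PS=0]
  L1: frame=0x3E idx=17 entry=0x42007 [P=1 RW=1 US=1 PS=0]
  L2: frame=0x42 idx=12 entry=0x45007 [P=1 RW=1 US=1 PS=0]
  L3: frame=0x45 idx=9 entry=0x48007 [P=1 RW=1 US=1 PS=0]
  ✓ 0x48721  — 4 lookups

Access #3 PA: 0x48721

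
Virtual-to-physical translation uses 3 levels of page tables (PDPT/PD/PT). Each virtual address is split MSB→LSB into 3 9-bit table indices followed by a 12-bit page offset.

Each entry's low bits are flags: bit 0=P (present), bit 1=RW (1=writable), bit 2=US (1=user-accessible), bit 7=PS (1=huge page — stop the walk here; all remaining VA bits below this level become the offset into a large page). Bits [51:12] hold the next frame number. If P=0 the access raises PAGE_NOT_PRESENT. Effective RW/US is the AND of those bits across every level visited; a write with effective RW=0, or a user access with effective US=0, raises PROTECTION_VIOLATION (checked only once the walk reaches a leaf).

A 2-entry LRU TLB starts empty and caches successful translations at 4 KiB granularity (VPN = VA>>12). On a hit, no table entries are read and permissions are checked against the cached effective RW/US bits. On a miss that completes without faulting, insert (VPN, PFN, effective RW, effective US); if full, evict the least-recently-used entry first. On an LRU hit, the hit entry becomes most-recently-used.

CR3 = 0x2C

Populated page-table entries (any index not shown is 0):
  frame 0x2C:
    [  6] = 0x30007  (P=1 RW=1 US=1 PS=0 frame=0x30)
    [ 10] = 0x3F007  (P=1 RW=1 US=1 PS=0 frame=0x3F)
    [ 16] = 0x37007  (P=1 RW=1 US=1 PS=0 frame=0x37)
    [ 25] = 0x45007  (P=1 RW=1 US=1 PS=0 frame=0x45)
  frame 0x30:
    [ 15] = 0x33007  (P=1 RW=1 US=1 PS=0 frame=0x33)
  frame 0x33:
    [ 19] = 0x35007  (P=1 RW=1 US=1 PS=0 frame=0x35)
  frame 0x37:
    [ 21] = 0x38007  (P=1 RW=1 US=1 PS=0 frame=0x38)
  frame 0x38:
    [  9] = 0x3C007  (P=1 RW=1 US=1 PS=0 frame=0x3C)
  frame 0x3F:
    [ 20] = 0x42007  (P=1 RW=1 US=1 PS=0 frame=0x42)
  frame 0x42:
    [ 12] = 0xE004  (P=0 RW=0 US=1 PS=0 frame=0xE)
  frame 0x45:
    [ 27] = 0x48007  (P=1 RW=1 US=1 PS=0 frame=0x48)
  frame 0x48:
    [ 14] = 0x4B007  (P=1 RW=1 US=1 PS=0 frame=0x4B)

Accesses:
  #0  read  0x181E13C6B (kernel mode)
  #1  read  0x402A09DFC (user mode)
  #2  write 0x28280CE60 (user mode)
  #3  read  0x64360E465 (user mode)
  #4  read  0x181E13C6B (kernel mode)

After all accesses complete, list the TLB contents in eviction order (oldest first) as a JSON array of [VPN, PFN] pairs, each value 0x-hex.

Walk each access:
#0 VA=0x181E13C6B (r,kernel):
  L0 @0x2C[6] → 0x30007  P=1,RW=1,US=1,PS=0
  L1 @0x30[15] → 0x33007  P=1,RW=1,US=1,PS=0
  L2 @0x33[19] → 0x35007  P=1,RW=1,US=1,PS=0
  → PA=0x35C6B  (3 entries read)
#1 VA=0x402A09DFC (r,user):
  L0 @0x2C[16] → 0x37007  P=1,RW=1,US=1,PS=0
  L1 @0x37[21] → 0x38007  P=1,RW=1,US=1,PS=0
  L2 @0x38[9] → 0x3C007  P=1,RW=1,US=1,PS=0
  → PA=0x3CDFC  (3 entries read)
#2 VA=0x28280CE60 (w,user):
  L0 @0x2C[10] → 0x3F007  P=1,RW=1,US=1,PS=0
  L1 @0x3F[20] → 0x42007  P=1,RW=1,US=1,PS=0
  L2 @0x42[12] → 0xE004  P=0,RW=0,US=1,PS=0
  ✗ PAGE_NOT_PRESENT  [3 reads]
#3 VA=0x64360E465 (r,user):
  L0 @0x2C[25] → 0x45007  P=1,RW=1,US=1,PS=0
  L1 @0x45[27] → 0x48007  P=1,RW=1,US=1,PS=0
  L2 @0x48[14] → 0x4B007  P=1,RW=1,US=1,PS=0
  → PA=0x4B465  (3 entries read)
#4 VA=0x181E13C6B (r,kernel):
  L0 @0x2C[6] → 0x30007  P=1,RW=1,US=1,PS=0
  L1 @0x30[15] → 0x33007  P=1,RW=1,US=1,PS=0
  L2 @0x33[19] → 0x35007  P=1,RW=1,US=1,PS=0
  → PA=0x35C6B  (3 entries read)

TLB: [["0x64360E", "0x4B"], ["0x181E13", "0x35"]]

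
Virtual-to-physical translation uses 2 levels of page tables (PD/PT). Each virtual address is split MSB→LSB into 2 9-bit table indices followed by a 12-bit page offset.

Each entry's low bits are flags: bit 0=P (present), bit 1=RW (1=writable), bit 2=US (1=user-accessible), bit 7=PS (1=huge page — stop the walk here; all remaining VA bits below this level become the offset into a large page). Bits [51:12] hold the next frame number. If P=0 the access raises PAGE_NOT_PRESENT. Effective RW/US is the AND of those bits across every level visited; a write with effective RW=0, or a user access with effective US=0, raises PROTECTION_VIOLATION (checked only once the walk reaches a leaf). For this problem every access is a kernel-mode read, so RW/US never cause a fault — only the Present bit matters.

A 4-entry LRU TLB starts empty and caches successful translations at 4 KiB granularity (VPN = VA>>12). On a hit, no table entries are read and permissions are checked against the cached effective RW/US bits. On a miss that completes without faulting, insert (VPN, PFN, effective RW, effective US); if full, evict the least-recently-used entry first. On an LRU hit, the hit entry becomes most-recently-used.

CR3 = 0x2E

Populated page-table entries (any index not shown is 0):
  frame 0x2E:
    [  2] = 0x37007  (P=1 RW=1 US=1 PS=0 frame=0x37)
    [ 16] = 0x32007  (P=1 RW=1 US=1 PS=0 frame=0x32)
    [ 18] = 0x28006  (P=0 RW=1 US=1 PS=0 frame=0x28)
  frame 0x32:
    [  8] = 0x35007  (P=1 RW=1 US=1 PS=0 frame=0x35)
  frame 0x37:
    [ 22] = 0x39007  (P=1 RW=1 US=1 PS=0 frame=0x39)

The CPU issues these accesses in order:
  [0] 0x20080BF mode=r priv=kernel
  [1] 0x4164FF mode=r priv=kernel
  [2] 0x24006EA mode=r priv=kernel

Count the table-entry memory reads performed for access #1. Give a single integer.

Per-access translation:
#0 VA=0x20080BF (r,kernel):
  L0 @0x2E[16] → 0x32007  P=1,RW=1,US=1,PS=0
  L1 @0x32[8] → 0x35007  P=1,RW=1,US=1,PS=0
  ✓ 0x350BF  — 2 lookups
#1 VA=0x4164FF (r,kernel):
  L0 @0x2E[2] → 0x37007  P=1,RW=1,US=1,PS=0
  L1 @0x37[22] → 0x39007  P=1,RW=1,US=1,PS=0
  ✓ 0x394FF  — 2 lookups
#2 VA=0x24006EA (r,kernel):
  L0 @0x2E[18] → 0x28006  P=0,RW=1,US=1,PS=0
  ⇒ fault: PAGE_NOT_PRESENT  — 1 lookups

Entries read for #1: 2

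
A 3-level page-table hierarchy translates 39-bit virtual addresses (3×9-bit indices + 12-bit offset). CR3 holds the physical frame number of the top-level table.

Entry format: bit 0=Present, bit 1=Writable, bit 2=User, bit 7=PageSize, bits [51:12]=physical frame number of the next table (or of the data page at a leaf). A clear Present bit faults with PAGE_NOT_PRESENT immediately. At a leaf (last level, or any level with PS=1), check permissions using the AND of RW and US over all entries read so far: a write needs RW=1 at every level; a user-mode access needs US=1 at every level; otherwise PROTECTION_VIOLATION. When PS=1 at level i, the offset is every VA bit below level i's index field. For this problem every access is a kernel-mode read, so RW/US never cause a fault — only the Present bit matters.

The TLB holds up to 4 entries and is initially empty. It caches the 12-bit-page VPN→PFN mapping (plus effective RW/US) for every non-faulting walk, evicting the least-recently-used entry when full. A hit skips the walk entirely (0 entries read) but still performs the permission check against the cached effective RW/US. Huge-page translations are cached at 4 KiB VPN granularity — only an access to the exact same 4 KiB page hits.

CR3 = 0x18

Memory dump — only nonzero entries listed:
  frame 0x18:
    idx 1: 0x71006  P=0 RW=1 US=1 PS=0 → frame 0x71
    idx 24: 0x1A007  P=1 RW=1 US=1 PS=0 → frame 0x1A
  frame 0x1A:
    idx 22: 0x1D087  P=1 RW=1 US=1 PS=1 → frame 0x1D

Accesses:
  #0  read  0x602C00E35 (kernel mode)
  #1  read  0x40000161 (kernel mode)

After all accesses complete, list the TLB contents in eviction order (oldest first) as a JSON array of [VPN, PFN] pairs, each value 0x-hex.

Trace:
#0 VA=0x602C00E35 (r,kernel):
  L0: frame=0x18 idx=24 entry=0x1A007 [P=1 RW=1 US=1 PS=0]
  L1: frame=0x1A idx=22 entry=0x1D087 [P=1 RW=1 US=1 PS=1]
  → PA=0x1DE35 (huge @L1)  (2 entries read)
#1 VA=0x40000161 (r,kernel):
  L0: frame=0x18 idx=1 entry=0x71006 [P=0 RW=1 US=1 PS=0]
  → PAGE_NOT_PRESENT  (1 entries read)

TLB: [["0x602C00", "0x1D"]]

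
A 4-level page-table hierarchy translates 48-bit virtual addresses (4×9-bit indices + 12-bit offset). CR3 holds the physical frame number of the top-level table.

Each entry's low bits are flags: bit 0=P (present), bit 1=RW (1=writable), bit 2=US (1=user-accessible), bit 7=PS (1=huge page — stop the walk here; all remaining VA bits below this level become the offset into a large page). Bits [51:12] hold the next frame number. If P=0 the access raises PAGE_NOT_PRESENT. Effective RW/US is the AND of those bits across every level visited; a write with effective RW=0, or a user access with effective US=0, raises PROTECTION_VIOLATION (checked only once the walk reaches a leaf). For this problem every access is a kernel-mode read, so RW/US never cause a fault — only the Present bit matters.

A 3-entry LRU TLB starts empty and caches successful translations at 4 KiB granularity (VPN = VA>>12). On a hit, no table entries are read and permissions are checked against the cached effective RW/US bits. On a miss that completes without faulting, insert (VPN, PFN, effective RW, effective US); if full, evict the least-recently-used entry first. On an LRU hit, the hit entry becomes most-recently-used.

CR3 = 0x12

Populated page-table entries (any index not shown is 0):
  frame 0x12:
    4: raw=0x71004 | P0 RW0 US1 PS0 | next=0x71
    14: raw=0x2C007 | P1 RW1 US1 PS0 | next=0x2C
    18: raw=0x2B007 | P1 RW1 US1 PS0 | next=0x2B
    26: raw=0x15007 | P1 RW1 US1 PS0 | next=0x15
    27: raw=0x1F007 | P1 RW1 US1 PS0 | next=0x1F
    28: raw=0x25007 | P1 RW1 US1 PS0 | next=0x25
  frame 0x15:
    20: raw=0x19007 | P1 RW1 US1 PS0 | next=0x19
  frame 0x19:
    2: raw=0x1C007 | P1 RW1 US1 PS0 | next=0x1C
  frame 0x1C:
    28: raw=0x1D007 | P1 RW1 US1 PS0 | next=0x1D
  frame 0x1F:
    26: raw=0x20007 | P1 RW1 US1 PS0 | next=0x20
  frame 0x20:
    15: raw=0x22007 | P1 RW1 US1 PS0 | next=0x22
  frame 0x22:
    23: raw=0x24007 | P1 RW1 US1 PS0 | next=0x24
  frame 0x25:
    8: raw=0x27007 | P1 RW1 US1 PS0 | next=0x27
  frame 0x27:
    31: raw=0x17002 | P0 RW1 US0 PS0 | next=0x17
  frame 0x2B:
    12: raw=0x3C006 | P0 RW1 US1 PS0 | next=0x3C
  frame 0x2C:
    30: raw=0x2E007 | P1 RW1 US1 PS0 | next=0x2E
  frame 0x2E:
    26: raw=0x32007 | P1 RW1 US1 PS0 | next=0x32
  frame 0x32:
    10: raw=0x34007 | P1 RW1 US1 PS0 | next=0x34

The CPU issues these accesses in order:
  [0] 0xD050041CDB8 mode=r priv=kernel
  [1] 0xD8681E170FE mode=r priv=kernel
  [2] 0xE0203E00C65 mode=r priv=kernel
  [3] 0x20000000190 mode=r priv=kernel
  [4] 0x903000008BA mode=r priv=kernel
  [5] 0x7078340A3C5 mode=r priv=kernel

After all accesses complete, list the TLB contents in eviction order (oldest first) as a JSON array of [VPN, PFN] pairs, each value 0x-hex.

Trace:
#0 VA=0xD050041CDB8 (r,kernel):
  L0: frame=0x12 idx=26 entry=0x15007 [P=1 RW=1 US=1 PS=0]
  L1: frame=0x15 idx=20 entry=0x19007 [P=1 RW=1 US=1 PS=0]
  L2: frame=0x19 idx=2 entry=0x1C007 [P=1 RW=1 US=1 PS=0]
  L3: frame=0x1C idx=28 entry=0x1D007 [P=1 RW=1 US=1 PS=0]
  → PA=0x1DDB8  (4 entries read)
#1 VA=0xD8681E170FE (r,kernel):
  L0: frame=0x12 idx=27 entry=0x1F007 [P=1 RW=1 US=1 PS=0]
  L1: frame=0x1F idx=26 entry=0x20007 [P=1 RW=1 US=1 PS=0]
  L2: frame=0x20 idx=15 entry=0x22007 [P=1 RW=1 US=1 PS=0]
  L3: frame=0x22 idx=23 entry=0x24007 [P=1 RW=1 US=1 PS=0]
  → PA=0x240FE  (4 entries read)
#2 VA=0xE0203E00C65 (r,kernel):
  L0: frame=0x12 idx=28 entry=0x25007 [P=1 RW=1 US=1 PS=0]
  L1: frame=0x25 idx=8 entry=0x27007 [P=1 RW=1 US=1 PS=0]
  L2: frame=0x27 idx=31 entry=0x17002 [P=0 RW=1 US=0 PS=0]
  ✗ PAGE_NOT_PRESENT  [3 reads]
#3 VA=0x20000000190 (r,kernel):
  L0: frame=0x12 idx=4 entry=0x71004 [P=0 RW=0 US=1 PS=0]
  ✗ PAGE_NOT_PRESENT  [1 reads]
#4 VA=0x903000008BA (r,kernel):
  L0: frame=0x12 idx=18 entry=0x2B007 [P=1 RW=1 US=1 PS=0]
  L1: frame=0x2B idx=12 entry=0x3C006 [P=0 RW=1 US=1 PS=0]
  ✗ PAGE_NOT_PRESENT  [2 reads]
#5 VA=0x7078340A3C5 (r,kernel):
  L0: frame=0x12 idx=14 entry=0x2C007 [P=1 RW=1 US=1 PS=0]
  L1: frame=0x2C idx=30 entry=0x2E007 [P=1 RW=1 US=1 PS=0]
  L2: frame=0x2E idx=26 entry=0x32007 [P=1 RW=1 US=1 PS=0]
  L3: frame=0x32 idx=10 entry=0x34007 [P=1 RW=1 US=1 PS=0]
  → PA=0x343C5  (4 entries read)

TLB: [["0xD050041C", "0x1D"], ["0xD8681E17", "0x24"], ["0x7078340A", "0x34"]]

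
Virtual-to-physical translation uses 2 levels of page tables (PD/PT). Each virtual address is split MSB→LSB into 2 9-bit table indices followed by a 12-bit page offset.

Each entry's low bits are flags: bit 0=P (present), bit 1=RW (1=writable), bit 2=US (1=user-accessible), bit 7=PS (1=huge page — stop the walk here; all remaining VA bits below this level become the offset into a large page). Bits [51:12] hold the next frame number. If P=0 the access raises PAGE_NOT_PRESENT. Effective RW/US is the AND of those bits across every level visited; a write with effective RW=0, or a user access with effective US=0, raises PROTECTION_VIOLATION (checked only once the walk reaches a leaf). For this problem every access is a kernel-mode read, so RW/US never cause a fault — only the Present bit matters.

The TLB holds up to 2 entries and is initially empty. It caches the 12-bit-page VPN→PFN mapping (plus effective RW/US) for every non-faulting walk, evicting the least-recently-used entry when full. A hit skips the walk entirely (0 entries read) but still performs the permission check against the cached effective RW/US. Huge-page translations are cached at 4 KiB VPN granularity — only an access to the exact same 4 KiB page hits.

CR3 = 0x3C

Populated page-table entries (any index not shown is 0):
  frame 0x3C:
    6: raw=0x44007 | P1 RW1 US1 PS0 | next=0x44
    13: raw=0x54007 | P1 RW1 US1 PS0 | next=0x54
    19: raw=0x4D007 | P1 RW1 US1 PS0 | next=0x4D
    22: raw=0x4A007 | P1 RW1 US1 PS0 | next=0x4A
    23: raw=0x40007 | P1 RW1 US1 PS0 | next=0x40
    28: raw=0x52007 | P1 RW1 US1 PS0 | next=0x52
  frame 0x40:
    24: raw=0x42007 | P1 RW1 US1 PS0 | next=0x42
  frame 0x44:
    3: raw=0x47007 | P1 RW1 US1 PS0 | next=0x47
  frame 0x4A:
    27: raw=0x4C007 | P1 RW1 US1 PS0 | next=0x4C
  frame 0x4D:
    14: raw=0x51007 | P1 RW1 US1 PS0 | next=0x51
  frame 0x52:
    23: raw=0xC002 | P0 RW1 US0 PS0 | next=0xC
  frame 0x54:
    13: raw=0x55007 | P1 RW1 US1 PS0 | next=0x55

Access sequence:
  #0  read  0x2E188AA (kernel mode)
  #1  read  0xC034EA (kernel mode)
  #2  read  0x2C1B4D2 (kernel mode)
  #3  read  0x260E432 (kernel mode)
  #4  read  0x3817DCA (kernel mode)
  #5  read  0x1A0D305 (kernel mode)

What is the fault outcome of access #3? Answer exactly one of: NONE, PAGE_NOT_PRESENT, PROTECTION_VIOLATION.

Trace:
#0 VA=0x2E188AA (r,kernel):
  L0 @0x3C[23] → 0x40007  P=1,RW=1,US=1,PS=0
  L1 @0x40[24] → 0x42007  P=1,RW=1,US=1,PS=0
  → PA=0x428AA  (2 entries read)
#1 VA=0xC034EA (r,kernel):
  L0 @0x3C[6] → 0x44007  P=1,RW=1,US=1,PS=0
  L1 @0x44[3] → 0x47007  P=1,RW=1,US=1,PS=0
  → PA=0x474EA  (2 entries read)
#2 VA=0x2C1B4D2 (r,kernel):
  L0 @0x3C[22] → 0x4A007  P=1,RW=1,US=1,PS=0
  L1 @0x4A[27] → 0x4C007  P=1,RW=1,US=1,PS=0
  → PA=0x4C4D2  (2 entries read)
#3 VA=0x260E432 (r,kernel):
  L0 @0x3C[19] → 0x4D007  P=1,RW=1,US=1,PS=0
  L1 @0x4D[14] → 0x51007  P=1,RW=1,US=1,PS=0
  → PA=0x51432  (2 entries read)
#4 VA=0x3817DCA (r,kernel):
  L0 @0x3C[28] → 0x52007  P=1,RW=1,US=1,PS=0
  L1 @0x52[23] → 0xC002  P=0,RW=1,US=0,PS=0
  ⇒ fault: PAGE_NOT_PRESENT  — 2 lookups
#5 VA=0x1A0D305 (r,kernel):
  L0 @0x3C[13] → 0x54007  P=1,RW=1,US=1,PS=0
  L1 @0x54[13] → 0x55007  P=1,RW=1,US=1,PS=0
  → PA=0x55305  (2 entries read)

Access #3 fault: NONE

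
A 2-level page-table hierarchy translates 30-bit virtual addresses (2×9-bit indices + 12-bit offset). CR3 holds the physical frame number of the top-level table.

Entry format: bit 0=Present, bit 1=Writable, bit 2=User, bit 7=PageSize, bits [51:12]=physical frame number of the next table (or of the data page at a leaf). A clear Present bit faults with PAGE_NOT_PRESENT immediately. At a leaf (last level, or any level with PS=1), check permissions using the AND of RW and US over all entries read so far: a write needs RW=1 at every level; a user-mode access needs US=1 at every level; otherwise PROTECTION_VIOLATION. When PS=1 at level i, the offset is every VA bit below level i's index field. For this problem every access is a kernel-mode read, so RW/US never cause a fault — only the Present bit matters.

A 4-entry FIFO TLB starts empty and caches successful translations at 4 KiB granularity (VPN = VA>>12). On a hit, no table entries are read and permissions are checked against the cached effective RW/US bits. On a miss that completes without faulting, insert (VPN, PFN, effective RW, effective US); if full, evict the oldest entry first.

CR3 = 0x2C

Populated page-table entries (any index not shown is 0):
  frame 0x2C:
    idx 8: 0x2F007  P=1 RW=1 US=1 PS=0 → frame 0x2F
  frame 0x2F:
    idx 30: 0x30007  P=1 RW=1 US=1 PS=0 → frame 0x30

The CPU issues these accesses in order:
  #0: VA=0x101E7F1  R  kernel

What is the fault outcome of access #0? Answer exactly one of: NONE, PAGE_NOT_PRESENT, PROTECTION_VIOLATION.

Per-access translation:
#0 VA=0x101E7F1 (r,kernel):
  L0 @0x2C[8] → 0x2F007  P=1,RW=1,US=1,PS=0
  L1 @0x2F[30] → 0x30007  P=1,RW=1,US=1,PS=0
  ✓ 0x307F1  — 2 lookups

Access #0 fault: NONE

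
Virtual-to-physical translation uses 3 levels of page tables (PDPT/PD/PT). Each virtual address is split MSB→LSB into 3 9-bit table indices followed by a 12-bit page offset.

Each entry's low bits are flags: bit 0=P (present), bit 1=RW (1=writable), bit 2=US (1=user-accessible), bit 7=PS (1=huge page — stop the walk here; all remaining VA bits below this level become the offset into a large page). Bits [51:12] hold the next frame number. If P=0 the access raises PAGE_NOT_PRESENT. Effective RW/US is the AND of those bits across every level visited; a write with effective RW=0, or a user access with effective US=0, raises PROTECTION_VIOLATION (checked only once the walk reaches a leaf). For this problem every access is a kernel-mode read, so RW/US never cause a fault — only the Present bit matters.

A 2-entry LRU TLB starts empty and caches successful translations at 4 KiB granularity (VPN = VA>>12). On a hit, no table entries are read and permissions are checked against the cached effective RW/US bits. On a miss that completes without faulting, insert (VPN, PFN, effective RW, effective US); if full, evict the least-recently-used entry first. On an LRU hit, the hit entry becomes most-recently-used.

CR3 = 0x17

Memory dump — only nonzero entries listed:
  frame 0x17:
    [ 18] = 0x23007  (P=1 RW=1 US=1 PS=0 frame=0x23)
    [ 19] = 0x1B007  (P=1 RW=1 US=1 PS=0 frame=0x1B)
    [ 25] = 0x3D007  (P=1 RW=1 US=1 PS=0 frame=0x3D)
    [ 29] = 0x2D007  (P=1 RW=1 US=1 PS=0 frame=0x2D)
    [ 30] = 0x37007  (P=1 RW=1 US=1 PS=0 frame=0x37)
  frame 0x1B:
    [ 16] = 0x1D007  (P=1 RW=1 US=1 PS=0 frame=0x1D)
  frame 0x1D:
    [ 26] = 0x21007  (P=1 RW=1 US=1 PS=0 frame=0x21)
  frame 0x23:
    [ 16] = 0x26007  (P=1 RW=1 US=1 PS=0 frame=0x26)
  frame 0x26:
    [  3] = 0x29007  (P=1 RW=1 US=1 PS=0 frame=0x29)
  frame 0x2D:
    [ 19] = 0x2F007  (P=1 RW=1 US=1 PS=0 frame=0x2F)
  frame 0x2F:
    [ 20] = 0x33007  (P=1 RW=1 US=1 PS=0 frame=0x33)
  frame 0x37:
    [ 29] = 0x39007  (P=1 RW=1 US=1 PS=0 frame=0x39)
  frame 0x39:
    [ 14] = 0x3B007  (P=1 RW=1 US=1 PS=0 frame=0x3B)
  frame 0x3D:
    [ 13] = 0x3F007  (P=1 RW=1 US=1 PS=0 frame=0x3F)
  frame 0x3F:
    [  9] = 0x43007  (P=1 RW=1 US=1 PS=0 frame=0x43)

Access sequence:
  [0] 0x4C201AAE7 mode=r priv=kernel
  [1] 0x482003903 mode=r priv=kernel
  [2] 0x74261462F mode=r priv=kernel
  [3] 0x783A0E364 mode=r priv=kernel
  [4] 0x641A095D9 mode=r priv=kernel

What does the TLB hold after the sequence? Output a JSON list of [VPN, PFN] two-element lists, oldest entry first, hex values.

Trace:
#0 VA=0x4C201AAE7 (r,kernel):
  lvl0: tbl 0x17, slot 19 ⇒ 0x1B007 (P1/RW1/US1/PS0)
  lvl1: tbl 0x1B, slot 16 ⇒ 0x1D007 (P1/RW1/US1/PS0)
  lvl2: tbl 0x1D, slot 26 ⇒ 0x21007 (P1/RW1/US1/PS0)
  ⇒ phys 0x21AE7  [3 reads]
#1 VA=0x482003903 (r,kernel):
  lvl0: tbl 0x17, slot 18 ⇒ 0x23007 (P1/RW1/US1/PS0)
  lvl1: tbl 0x23, slot 16 ⇒ 0x26007 (P1/RW1/US1/PS0)
  lvl2: tbl 0x26, slot 3 ⇒ 0x29007 (P1/RW1/US1/PS0)
  ⇒ phys 0x29903  [3 reads]
#2 VA=0x74261462F (r,kernel):
  lvl0: tbl 0x17, slot 29 ⇒ 0x2D007 (P1/RW1/US1/PS0)
  lvl1: tbl 0x2D, slot 19 ⇒ 0x2F007 (P1/RW1/US1/PS0)
  lvl2: tbl 0x2F, slot 20 ⇒ 0x33007 (P1/RW1/US1/PS0)
  ⇒ phys 0x3362F  [3 reads]
#3 VA=0x783A0E364 (r,kernel):
  lvl0: tbl 0x17, slot 30 ⇒ 0x37007 (P1/RW1/US1/PS0)
  lvl1: tbl 0x37, slot 29 ⇒ 0x39007 (P1/RW1/US1/PS0)
  lvl2: tbl 0x39, slot 14 ⇒ 0x3B007 (P1/RW1/US1/PS0)
  ⇒ phys 0x3B364  [3 reads]
#4 VA=0x641A095D9 (r,kernel):
  lvl0: tbl 0x17, slot 25 ⇒ 0x3D007 (P1/RW1/US1/PS0)
  lvl1: tbl 0x3D, slot 13 ⇒ 0x3F007 (P1/RW1/US1/PS0)
  lvl2: tbl 0x3F, slot 9 ⇒ 0x43007 (P1/RW1/US1/PS0)
  ⇒ phys 0x435D9  [3 reads]

TLB: [["0x783A0E", "0x3B"], ["0x641A09", "0x43"]]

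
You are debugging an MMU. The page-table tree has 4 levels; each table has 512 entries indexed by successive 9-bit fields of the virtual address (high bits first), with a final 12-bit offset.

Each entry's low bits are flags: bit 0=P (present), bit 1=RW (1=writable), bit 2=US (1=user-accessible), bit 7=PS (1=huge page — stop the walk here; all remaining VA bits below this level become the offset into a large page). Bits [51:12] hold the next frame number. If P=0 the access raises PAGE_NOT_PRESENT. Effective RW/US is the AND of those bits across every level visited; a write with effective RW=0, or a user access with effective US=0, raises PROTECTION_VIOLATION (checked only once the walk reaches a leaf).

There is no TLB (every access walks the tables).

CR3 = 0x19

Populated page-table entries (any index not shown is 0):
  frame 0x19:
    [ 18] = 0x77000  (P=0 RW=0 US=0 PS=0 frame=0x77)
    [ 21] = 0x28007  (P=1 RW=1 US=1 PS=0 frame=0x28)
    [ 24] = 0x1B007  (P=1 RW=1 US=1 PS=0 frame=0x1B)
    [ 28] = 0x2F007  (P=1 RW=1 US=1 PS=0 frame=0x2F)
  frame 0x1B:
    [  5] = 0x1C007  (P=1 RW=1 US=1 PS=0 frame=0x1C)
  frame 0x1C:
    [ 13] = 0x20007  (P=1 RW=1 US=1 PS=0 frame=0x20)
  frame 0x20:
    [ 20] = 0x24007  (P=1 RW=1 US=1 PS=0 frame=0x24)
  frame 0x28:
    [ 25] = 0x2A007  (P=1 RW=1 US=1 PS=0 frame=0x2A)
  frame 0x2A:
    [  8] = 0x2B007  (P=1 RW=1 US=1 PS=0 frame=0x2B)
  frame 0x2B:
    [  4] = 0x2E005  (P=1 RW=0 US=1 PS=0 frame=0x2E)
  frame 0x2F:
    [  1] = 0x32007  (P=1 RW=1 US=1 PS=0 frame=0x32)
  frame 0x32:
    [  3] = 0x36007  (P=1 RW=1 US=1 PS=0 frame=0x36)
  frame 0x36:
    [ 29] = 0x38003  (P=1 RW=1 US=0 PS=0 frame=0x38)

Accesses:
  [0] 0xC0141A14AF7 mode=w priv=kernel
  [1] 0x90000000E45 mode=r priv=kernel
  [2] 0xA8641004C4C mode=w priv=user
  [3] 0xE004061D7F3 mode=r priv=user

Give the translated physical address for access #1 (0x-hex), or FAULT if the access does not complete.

Trace:
#0 VA=0xC0141A14AF7 (w,kernel):
  [0] read 0x19 idx=24: raw=0x1B007 flags P=1 W=1 U=1 S=0
  [1] read 0x1B idx=5: raw=0x1C007 flags P=1 W=1 U=1 S=0
  [2] read 0x1C idx=13: raw=0x20007 flags P=1 W=1 U=1 S=0
  [3] read 0x20 idx=20: raw=0x24007 flags P=1 W=1 U=1 S=0
  ✓ 0x24AF7  — 4 lookups
#1 VA=0x90000000E45 (r,kernel):
  [0] read 0x19 idx=18: raw=0x77000 flags P=0 W=0 U=0 S=0
  ⇒ fault: PAGE_NOT_PRESENT  — 1 lookups
#2 VA=0xA8641004C4C (w,user):
  [0] read 0x19 idx=21: raw=0x28007 flags P=1 W=1 U=1 S=0
  [1] read 0x28 idx=25: raw=0x2A007 flags P=1 W=1 U=1 S=0
  [2] read 0x2A idx=8: raw=0x2B007 flags P=1 W=1 U=1 S=0
  [3] read 0x2B idx=4: raw=0x2E005 flags P=1 W=0 U=1 S=0
  ⇒ fault: PROTECTION_VIOLATION  — 4 lookups
#3 VA=0xE004061D7F3 (r,user):
  [0] read 0x19 idx=28: raw=0x2F007 flags P=1 W=1 U=1 S=0
  [1] read 0x2F idx=1: raw=0x32007 flags P=1 W=1 U=1 S=0
  [2] read 0x32 idx=3: raw=0x36007 flags P=1 W=1 U=1 S=0
  [3] read 0x36 idx=29: raw=0x38003 flags P=1 W=1 U=0 S=0
  ⇒ fault: PROTECTION_VIOLATION  — 4 lookups

Access #1 PA: FAULT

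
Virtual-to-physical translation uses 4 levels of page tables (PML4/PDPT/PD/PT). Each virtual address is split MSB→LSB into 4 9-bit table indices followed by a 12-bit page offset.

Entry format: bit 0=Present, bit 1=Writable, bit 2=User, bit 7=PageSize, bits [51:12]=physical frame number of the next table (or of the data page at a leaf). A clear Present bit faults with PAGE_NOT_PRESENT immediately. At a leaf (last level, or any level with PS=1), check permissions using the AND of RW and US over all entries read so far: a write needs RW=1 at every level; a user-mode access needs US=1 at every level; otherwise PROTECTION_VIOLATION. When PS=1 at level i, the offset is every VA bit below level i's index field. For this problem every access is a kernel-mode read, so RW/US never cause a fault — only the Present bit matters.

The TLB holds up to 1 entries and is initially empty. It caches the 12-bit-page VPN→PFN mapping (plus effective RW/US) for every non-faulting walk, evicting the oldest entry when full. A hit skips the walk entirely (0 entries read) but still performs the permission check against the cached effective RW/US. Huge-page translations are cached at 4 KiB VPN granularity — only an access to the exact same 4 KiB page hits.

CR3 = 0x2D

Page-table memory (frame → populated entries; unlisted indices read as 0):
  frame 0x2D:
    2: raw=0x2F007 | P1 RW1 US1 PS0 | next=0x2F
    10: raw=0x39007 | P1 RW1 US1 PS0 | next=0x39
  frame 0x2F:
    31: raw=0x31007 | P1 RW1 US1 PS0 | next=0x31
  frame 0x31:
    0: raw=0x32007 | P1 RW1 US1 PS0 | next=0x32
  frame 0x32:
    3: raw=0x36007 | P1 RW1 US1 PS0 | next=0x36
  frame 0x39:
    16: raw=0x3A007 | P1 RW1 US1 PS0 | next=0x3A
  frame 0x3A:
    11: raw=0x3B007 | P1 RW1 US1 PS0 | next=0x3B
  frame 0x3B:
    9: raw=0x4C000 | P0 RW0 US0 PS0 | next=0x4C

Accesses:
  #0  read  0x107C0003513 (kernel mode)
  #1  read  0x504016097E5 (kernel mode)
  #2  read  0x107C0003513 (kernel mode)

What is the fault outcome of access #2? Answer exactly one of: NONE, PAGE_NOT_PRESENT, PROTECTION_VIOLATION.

Trace:
#0 VA=0x107C0003513 (r,kernel):
  [0] read 0x2D idx=2: raw=0x2F007 flags P=1 W=1 U=1 S=0
  [1] read 0x2F idx=31: raw=0x31007 flags P=1 W=1 U=1 S=0
  [2] read 0x31 idx=0: raw=0x32007 flags P=1 W=1 U=1 S=0
  [3] read 0x32 idx=3: raw=0x36007 flags P=1 W=1 U=1 S=0
  ⇒ phys 0x36513  [4 reads]
#1 VA=0x504016097E5 (r,kernel):
  [0] read 0x2D idx=10: raw=0x39007 flags P=1 W=1 U=1 S=0
  [1] read 0x39 idx=16: raw=0x3A007 flags P=1 W=1 U=1 S=0
  [2] read 0x3A idx=11: raw=0x3B007 flags P=1 W=1 U=1 S=0
  [3] read 0x3B idx=9: raw=0x4C000 flags P=0 W=0 U=0 S=0
  ⇒ fault: PAGE_NOT_PRESENT  — 4 lookups
#2 VA=0x107C0003513 (r,kernel):
  TLB hit vpn=0x107C0003 → PA=0x36513

Access #2 fault: NONE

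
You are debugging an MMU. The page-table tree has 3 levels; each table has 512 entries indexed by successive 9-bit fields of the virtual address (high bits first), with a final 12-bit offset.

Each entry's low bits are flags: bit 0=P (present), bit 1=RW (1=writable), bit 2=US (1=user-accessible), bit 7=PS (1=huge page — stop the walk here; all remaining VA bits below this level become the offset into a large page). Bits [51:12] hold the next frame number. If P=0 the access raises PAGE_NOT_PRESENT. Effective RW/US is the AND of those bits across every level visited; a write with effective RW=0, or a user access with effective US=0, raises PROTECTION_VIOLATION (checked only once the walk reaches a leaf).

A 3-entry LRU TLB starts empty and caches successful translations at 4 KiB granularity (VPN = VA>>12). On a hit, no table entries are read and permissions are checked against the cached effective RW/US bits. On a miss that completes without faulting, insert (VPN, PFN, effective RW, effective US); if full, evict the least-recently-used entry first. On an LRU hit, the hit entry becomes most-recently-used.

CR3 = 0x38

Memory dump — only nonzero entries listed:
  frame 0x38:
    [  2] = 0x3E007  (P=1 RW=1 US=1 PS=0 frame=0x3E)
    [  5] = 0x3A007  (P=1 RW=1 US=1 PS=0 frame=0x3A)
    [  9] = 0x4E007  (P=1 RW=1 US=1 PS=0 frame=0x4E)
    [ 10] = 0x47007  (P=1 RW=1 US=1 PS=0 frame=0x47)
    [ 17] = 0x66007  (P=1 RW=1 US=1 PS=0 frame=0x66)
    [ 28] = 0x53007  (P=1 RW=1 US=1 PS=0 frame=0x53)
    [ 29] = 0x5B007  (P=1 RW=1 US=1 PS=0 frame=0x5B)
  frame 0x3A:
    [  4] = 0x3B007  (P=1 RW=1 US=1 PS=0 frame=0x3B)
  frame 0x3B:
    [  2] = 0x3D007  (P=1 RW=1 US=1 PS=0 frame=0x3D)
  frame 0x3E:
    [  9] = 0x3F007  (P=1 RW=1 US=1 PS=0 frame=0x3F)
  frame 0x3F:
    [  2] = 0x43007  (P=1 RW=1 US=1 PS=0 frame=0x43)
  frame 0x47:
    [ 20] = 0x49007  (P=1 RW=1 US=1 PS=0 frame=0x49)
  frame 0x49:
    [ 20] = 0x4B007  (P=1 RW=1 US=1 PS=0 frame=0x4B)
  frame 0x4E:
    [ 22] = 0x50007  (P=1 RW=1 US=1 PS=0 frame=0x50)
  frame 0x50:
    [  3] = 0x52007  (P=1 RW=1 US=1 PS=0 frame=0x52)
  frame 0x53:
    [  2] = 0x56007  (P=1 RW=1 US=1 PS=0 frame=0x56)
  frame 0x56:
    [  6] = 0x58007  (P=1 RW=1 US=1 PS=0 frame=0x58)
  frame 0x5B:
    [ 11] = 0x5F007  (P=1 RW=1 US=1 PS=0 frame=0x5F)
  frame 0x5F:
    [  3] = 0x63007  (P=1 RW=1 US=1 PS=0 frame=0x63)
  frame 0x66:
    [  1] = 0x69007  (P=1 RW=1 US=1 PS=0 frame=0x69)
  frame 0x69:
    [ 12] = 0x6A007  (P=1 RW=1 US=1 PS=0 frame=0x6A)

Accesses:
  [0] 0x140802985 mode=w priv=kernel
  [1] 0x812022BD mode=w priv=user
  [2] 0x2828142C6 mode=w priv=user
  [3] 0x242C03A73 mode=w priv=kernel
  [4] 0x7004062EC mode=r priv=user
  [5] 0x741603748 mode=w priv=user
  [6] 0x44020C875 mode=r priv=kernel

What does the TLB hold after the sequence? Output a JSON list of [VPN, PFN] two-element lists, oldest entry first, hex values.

Trace:
#0 VA=0x140802985 (w,kernel):
  lvl0: tbl 0x38, slot 5 ⇒ 0x3A007 (P1/RW1/US1/PS0)
  lvl1: tbl 0x3A, slot 4 ⇒ 0x3B007 (P1/RW1/US1/PS0)
  lvl2: tbl 0x3B, slot 2 ⇒ 0x3D007 (P1/RW1/US1/PS0)
  ✓ 0x3D985  — 3 lookups
#1 VA=0x812022BD (w,user):
  lvl0: tbl 0x38, slot 2 ⇒ 0x3E007 (P1/RW1/US1/PS0)
  lvl1: tbl 0x3E, slot 9 ⇒ 0x3F007 (P1/RW1/US1/PS0)
  lvl2: tbl 0x3F, slot 2 ⇒ 0x43007 (P1/RW1/US1/PS0)
  ✓ 0x432BD  — 3 lookups
#2 VA=0x2828142C6 (w,user):
  lvl0: tbl 0x38, slot 10 ⇒ 0x47007 (P1/RW1/US1/PS0)
  lvl1: tbl 0x47, slot 20 ⇒ 0x49007 (P1/RW1/US1/PS0)
  lvl2: tbl 0x49, slot 20 ⇒ 0x4B007 (P1/RW1/US1/PS0)
  ✓ 0x4B2C6  — 3 lookups
#3 VA=0x242C03A73 (w,kernel):
  lvl0: tbl 0x38, slot 9 ⇒ 0x4E007 (P1/RW1/US1/PS0)
  lvl1: tbl 0x4E, slot 22 ⇒ 0x50007 (P1/RW1/US1/PS0)
  lvl2: tbl 0x50, slot 3 ⇒ 0x52007 (P1/RW1/US1/PS0)
  ✓ 0x52A73  — 3 lookups
#4 VA=0x7004062EC (r,user):
  lvl0: tbl 0x38, slot 28 ⇒ 0x53007 (P1/RW1/US1/PS0)
  lvl1: tbl 0x53, slot 2 ⇒ 0x56007 (P1/RW1/US1/PS0)
  lvl2: tbl 0x56, slot 6 ⇒ 0x58007 (P1/RW1/US1/PS0)
  ✓ 0x582EC  — 3 lookups
#5 VA=0x741603748 (w,user):
  lvl0: tbl 0x38, slot 29 ⇒ 0x5B007 (P1/RW1/US1/PS0)
  lvl1: tbl 0x5B, slot 11 ⇒ 0x5F007 (P1/RW1/US1/PS0)
  lvl2: tbl 0x5F, slot 3 ⇒ 0x63007 (P1/RW1/US1/PS0)
  ✓ 0x63748  — 3 lookups
#6 VA=0x44020C875 (r,kernel):
  lvl0: tbl 0x38, slot 17 ⇒ 0x66007 (P1/RW1/US1/PS0)
  lvl1: tbl 0x66, slot 1 ⇒ 0x69007 (P1/RW1/US1/PS0)
  lvl2: tbl 0x69, slot 12 ⇒ 0x6A007 (P1/RW1/US1/PS0)
  ✓ 0x6A875  — 3 lookups

TLB: [["0x700406", "0x58"], ["0x741603", "0x63"], ["0x44020C", "0x6A"]]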